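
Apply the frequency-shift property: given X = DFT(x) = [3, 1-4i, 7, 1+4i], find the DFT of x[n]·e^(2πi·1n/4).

Modulation property: DFT(ω_4^(-1n)·x[n]) = X[(k-1) mod 4], so circularly shift X by 1 positions.

X[k-1] = [1+4i, 3, 1-4i, 7]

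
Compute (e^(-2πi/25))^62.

Since ω_25^25 = 1, powers reduce modulo 25.
62 mod 25 = 12
So ω_25^62 = ω_25^12 = e^(-2πi·12/25)

ω_25^62 = ω_25^12 = -0.9921-0.1253i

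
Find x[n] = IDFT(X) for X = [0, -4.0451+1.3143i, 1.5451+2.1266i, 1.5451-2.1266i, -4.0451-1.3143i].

x[n] = (1/5) Σ(k=0 to 4) X[k] · e^(2πikn/5)

Computing each x[n]:
x[0] = -1
x[1] = -2
x[2] = 2
x[3] = 1
x[4] = 0

x = [-1, -2, 2, 1, 0]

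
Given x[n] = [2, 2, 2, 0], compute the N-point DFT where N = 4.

X[k] = Σ(n=0 to 3) x[n] · ω_4^(nk)
where ω_4 = e^(-2πi/4)

Computing each X[k]:
X[0] = 6
X[1] = -2i
X[2] = 2
X[3] = 2i

X = [6, -2i, 2, 2i]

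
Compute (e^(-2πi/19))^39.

Since ω_19^19 = 1, powers reduce modulo 19.
39 mod 19 = 1
So ω_19^39 = ω_19^1 = e^(-2πi·1/19)

ω_19^39 = ω_19^1 = 0.9458-0.3247i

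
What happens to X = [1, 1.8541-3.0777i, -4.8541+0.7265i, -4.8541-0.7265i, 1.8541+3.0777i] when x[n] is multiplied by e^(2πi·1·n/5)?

Modulation property: DFT(ω_5^(-1n)·x[n]) = X[(k-1) mod 5], so circularly shift X by 1 positions.

X[k-1] = [1.8541+3.0777i, 1, 1.8541-3.0777i, -4.8541+0.7265i, -4.8541-0.7265i]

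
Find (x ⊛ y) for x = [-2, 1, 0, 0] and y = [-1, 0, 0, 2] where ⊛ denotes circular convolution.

(x ⊛ y)[n] = Σ(m=0 to 3) x[m] · y[(n-m) mod 4]

Computing each output sample:
(x ⊛ y)[0] = 4
(x ⊛ y)[1] = -1
(x ⊛ y)[2] = 0
(x ⊛ y)[3] = -4

x ⊛ y = [4, -1, 0, -4]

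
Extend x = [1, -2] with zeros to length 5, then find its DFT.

Original 2-point DFT: [-1, 3]
Zero-padded 5-point DFT provides frequency interpolation.

DFT_5([x, 0, ...]) = [-1, 0.3820+1.9021i, 2.6180+1.1756i, 2.6180-1.1756i, 0.3820-1.9021i]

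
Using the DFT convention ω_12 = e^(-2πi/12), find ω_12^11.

ω_12^11 = e^(-2πi·11/12)
= cos(-2π·11/12) + i·sin(-2π·11/12)
= cos(-22π/12) + i·sin(-22π/12)

ω_12^11 = cos(-22π/12) + i·sin(-22π/12) = 0.8660+0.5000i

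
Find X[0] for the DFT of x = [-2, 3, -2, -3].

X[0] = Σ(n=0 to 3) x[n] · ω_4^0 = Σ x[n]
= (-2) + (3) + (-2) + (-3)

X[0] = -4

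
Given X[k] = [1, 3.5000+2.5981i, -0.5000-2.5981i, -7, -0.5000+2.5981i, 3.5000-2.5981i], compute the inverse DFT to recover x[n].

x[n] = (1/6) Σ(k=0 to 5) X[k] · e^(2πikn/6)

Computing each x[n]:
x[0] = 0
x[1] = 2
x[2] = -3
x[3] = 0
x[4] = 0
x[5] = 2

x = [0, 2, -3, 0, 0, 2]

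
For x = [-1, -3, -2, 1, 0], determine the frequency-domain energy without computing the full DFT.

Parseval: Σ|x[n]|² = (1/N)Σ|X[k]|², so Σ|X[k]|² = N·Σ|x[n]|² = 5·15.0000

Σ|X[k]|² = N·Σ|x[n]|² = 5·15.0000 = 75.0000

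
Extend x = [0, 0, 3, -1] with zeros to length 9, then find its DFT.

Original 4-point DFT: [2, -3-1i, 4, -3+1i]
Zero-padded 9-point DFT provides frequency interpolation.

DFT_9([x, 0, ...]) = [2, 1.0209-2.0884i, -2.3191-1.8921i, -2.5000+2.5981i, 2.7981+2.7944i, 2.7981-2.7944i, -2.5000-2.5981i, -2.3191+1.8921i, 1.0209+2.0884i]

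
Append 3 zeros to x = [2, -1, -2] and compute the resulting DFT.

Original 3-point DFT: [-1, 3.5000-0.8660i, 3.5000+0.8660i]
Zero-padded 6-point DFT provides frequency interpolation.

DFT_6([x, 0, ...]) = [-1, 2.5000+2.5981i, 3.5000-0.8660i, 1, 3.5000+0.8660i, 2.5000-2.5981i]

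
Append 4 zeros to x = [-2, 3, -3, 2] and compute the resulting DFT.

Original 4-point DFT: [0, 1-1i, -10, 1+1i]
Zero-padded 8-point DFT provides frequency interpolation.

DFT_8([x, 0, ...]) = [0, -1.2929-0.5355i, 1-1i, -2.7071-6.5355i, -10, -2.7071+6.5355i, 1+1i, -1.2929+0.5355i]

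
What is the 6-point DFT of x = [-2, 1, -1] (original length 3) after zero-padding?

Original 3-point DFT: [-2, -2.0000-1.7321i, -2.0000+1.7321i]
Zero-padded 6-point DFT provides frequency interpolation.

DFT_6([x, 0, ...]) = [-2, -1, -2.0000-1.7321i, -4, -2.0000+1.7321i, -1]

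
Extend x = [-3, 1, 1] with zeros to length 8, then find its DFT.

Original 3-point DFT: [-1, -4, -4]
Zero-padded 8-point DFT provides frequency interpolation.

DFT_8([x, 0, ...]) = [-1, -2.2929-1.7071i, -4-1i, -3.7071+0.2929i, -3, -3.7071-0.2929i, -4+1i, -2.2929+1.7071i]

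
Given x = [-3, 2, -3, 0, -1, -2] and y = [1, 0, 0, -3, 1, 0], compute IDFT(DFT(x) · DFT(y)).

(x ⊛ y)[n] = Σ(m=0 to 5) x[m] · y[(n-m) mod 6]

Computing each output sample:
(x ⊛ y)[0] = -6
(x ⊛ y)[1] = 5
(x ⊛ y)[2] = 2
(x ⊛ y)[3] = 7
(x ⊛ y)[4] = -10
(x ⊛ y)[5] = 9

x ⊛ y = [-6, 5, 2, 7, -10, 9]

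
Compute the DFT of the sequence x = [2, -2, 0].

X[k] = Σ(n=0 to 2) x[n] · ω_3^(nk)
where ω_3 = e^(-2πi/3)

Computing each X[k]:
X[0] = 0
X[1] = 3.0000+1.7321i
X[2] = 3.0000-1.7321i

X = [0, 3.0000+1.7321i, 3.0000-1.7321i]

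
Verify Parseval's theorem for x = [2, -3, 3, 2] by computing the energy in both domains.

Time domain:
Σ|x[n]|² = |2|² + |-3|² + |3|² + |2|² = 26.0000

Frequency domain:
(1/4)Σ|X[k]|² = (1/4)(|4|² + |-1+5i|² + |6|² + |-1-5i|²) = (1/4)·104.0000 = 26.0000

Both sides agree, confirming Parseval's theorem.

Σ|x[n]|² = (1/N)Σ|X[k]|² = 26.0000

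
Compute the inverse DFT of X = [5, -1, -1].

x[n] = (1/3) Σ(k=0 to 2) X[k] · e^(2πikn/3)

Computing each x[n]:
x[0] = 1
x[1] = 2
x[2] = 2

x = [1, 2, 2]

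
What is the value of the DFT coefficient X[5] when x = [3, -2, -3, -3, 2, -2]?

X[5] = Σ(n=0 to 5) x[n] · ω_6^(5n) where ω_6 = e^(-2πi/6)
= (3)·ω_6^0 + (-2)·ω_6^5 + (-3)·ω_6^10 + (-3)·ω_6^15 + (2)·ω_6^20 + (-2)·ω_6^25

X[5] = 4.5000-4.3301i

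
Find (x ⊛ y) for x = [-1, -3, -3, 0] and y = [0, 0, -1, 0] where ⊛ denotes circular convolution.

(x ⊛ y)[n] = Σ(m=0 to 3) x[m] · y[(n-m) mod 4]

Computing each output sample:
(x ⊛ y)[0] = 3
(x ⊛ y)[1] = 0
(x ⊛ y)[2] = 1
(x ⊛ y)[3] = 3

x ⊛ y = [3, 0, 1, 3]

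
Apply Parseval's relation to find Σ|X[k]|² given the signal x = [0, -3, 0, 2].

Parseval: Σ|x[n]|² = (1/N)Σ|X[k]|², so Σ|X[k]|² = N·Σ|x[n]|² = 4·13.0000

Σ|X[k]|² = N·Σ|x[n]|² = 4·13.0000 = 52.0000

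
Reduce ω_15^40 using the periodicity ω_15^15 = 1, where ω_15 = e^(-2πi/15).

Since ω_15^15 = 1, powers reduce modulo 15.
40 mod 15 = 10
So ω_15^40 = ω_15^10 = e^(-2πi·10/15)

ω_15^40 = ω_15^10 = -0.5000+0.8660i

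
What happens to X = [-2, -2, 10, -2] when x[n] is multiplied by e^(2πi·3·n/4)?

Modulation property: DFT(ω_4^(-3n)·x[n]) = X[(k-3) mod 4], so circularly shift X by 3 positions.

X[k-3] = [-2, 10, -2, -2]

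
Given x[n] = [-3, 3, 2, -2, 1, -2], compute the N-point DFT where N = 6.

X[k] = Σ(n=0 to 5) x[n] · ω_6^(nk)
where ω_6 = e^(-2πi/6)

Computing each X[k]:
X[0] = -1
X[1] = -2.0000-5.1962i
X[2] = -7.0000-3.4641i
X[3] = 1
X[4] = -7.0000+3.4641i
X[5] = -2.0000+5.1962i

X = [-1, -2.0000-5.1962i, -7.0000-3.4641i, 1, -7.0000+3.4641i, -2.0000+5.1962i]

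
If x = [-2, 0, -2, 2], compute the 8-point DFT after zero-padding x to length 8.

Original 4-point DFT: [-2, 2i, -6, -2i]
Zero-padded 8-point DFT provides frequency interpolation.

DFT_8([x, 0, ...]) = [-2, -3.4142+0.5858i, 2i, -0.5858-3.4142i, -6, -0.5858+3.4142i, -2i, -3.4142-0.5858i]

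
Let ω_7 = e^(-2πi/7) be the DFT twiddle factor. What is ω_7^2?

ω_7^2 = e^(-2πi·2/7)
= cos(-2π·2/7) + i·sin(-2π·2/7)
= cos(-4π/7) + i·sin(-4π/7)

ω_7^2 = cos(-4π/7) + i·sin(-4π/7) = -0.2225-0.9749i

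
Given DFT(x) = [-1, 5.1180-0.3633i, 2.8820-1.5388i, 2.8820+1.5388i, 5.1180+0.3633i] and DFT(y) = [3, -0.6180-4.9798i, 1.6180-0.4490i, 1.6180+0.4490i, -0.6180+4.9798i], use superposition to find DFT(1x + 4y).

By linearity: DFT(1x + 4y) = 1·DFT(x) + 4·DFT(y)
= 1·[-1, 5.1180-0.3633i, 2.8820-1.5388i, 2.8820+1.5388i, 5.1180+0.3633i] + 4·[3, -0.6180-4.9798i, 1.6180-0.4490i, 1.6180+0.4490i, -0.6180+4.9798i]

Computing element-wise:
Z[0] = 1·(-1) + 4·(3) = 11
Z[1] = 1·(5.1180-0.3633i) + 4·(-0.6180-4.9798i) = 2.6460-20.2825i
Z[2] = 1·(2.8820-1.5388i) + 4·(1.6180-0.4490i) = 9.3540-3.3348i
Z[3] = 1·(2.8820+1.5388i) + 4·(1.6180+0.4490i) = 9.3540+3.3348i
Z[4] = 1·(5.1180+0.3633i) + 4·(-0.6180+4.9798i) = 2.6460+20.2825i

DFT(1x + 4y) = 1·X + 4·Y = [11, 2.6460-20.2825i, 9.3540-3.3348i, 9.3540+3.3348i, 2.6460+20.2825i]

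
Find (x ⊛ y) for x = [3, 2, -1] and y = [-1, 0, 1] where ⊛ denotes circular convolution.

(x ⊛ y)[n] = Σ(m=0 to 2) x[m] · y[(n-m) mod 3]

Computing each output sample:
(x ⊛ y)[0] = -1
(x ⊛ y)[1] = -3
(x ⊛ y)[2] = 4

x ⊛ y = [-1, -3, 4]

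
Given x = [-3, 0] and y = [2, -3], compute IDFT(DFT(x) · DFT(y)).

(x ⊛ y)[n] = Σ(m=0 to 1) x[m] · y[(n-m) mod 2]

Computing each output sample:
(x ⊛ y)[0] = -6
(x ⊛ y)[1] = 9

x ⊛ y = [-6, 9]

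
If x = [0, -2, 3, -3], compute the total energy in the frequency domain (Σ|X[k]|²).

Parseval: Σ|x[n]|² = (1/N)Σ|X[k]|², so Σ|X[k]|² = N·Σ|x[n]|² = 4·22.0000

Σ|X[k]|² = N·Σ|x[n]|² = 4·22.0000 = 88.0000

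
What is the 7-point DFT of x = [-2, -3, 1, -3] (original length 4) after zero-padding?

Original 4-point DFT: [-7, -3, 5, -3]
Zero-padded 7-point DFT provides frequency interpolation.

DFT_7([x, 0, ...]) = [-7, -1.3901+2.6722i, -4.1039+1.0132i, 1.9940+5.0083i, 1.9940-5.0083i, -4.1039-1.0132i, -1.3901-2.6722i]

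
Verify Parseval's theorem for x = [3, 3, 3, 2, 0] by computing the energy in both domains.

Time domain:
Σ|x[n]|² = |3|² + |3|² + |3|² + |2|² + |0|² = 31.0000

Frequency domain:
(1/5)Σ|X[k]|² = (1/5)(|11|² + |-0.1180-3.4410i|² + |2.1180-0.8123i|² + |2.1180+0.8123i|² + |-0.1180+3.4410i|²) = (1/5)·155.0000 = 31.0000

Both sides agree, confirming Parseval's theorem.

Σ|x[n]|² = (1/N)Σ|X[k]|² = 31.0000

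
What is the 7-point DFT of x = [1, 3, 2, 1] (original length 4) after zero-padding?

Original 4-point DFT: [7, -1-2i, -1, -1+2i]
Zero-padded 7-point DFT provides frequency interpolation.

DFT_7([x, 0, ...]) = [7, 1.5245-4.7292i, -0.8460-1.2752i, -0.6784-0.7129i, -0.6784+0.7129i, -0.8460+1.2752i, 1.5245+4.7292i]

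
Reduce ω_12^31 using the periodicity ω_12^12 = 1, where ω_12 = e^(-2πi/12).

Since ω_12^12 = 1, powers reduce modulo 12.
31 mod 12 = 7
So ω_12^31 = ω_12^7 = e^(-2πi·7/12)

ω_12^31 = ω_12^7 = -0.8660+0.5000i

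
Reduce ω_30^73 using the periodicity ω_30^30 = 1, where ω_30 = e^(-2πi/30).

Since ω_30^30 = 1, powers reduce modulo 30.
73 mod 30 = 13
So ω_30^73 = ω_30^13 = e^(-2πi·13/30)

ω_30^73 = ω_30^13 = -0.9135-0.4067i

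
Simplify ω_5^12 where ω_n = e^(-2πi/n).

Since ω_5^5 = 1, powers reduce modulo 5.
12 mod 5 = 2
So ω_5^12 = ω_5^2 = e^(-2πi·2/5)

ω_5^12 = ω_5^2 = -0.8090-0.5878i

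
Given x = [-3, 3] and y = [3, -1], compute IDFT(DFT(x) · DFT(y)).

(x ⊛ y)[n] = Σ(m=0 to 1) x[m] · y[(n-m) mod 2]

Computing each output sample:
(x ⊛ y)[0] = -12
(x ⊛ y)[1] = 12

x ⊛ y = [-12, 12]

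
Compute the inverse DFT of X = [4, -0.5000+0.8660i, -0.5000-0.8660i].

x[n] = (1/3) Σ(k=0 to 2) X[k] · e^(2πikn/3)

Computing each x[n]:
x[0] = 1
x[1] = 1
x[2] = 2

x = [1, 1, 2]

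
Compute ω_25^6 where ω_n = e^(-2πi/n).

ω_25^6 = e^(-2πi·6/25)
= cos(-2π·6/25) + i·sin(-2π·6/25)
= cos(-12π/25) + i·sin(-12π/25)

ω_25^6 = cos(-12π/25) + i·sin(-12π/25) = 0.0628-0.9980i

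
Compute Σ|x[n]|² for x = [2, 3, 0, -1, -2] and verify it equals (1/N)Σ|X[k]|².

Time domain:
Σ|x[n]|² = |2|² + |3|² + |0|² + |-1|² + |-2|² = 18.0000

Frequency domain:
(1/5)Σ|X[k]|² = (1/5)(|2|² + |3.1180-5.3431i|² + |0.8820-1.9879i|² + |0.8820+1.9879i|² + |3.1180+5.3431i|²) = (1/5)·90.0000 = 18.0000

Both sides agree, confirming Parseval's theorem.

Σ|x[n]|² = (1/N)Σ|X[k]|² = 18.0000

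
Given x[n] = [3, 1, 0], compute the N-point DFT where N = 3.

X[k] = Σ(n=0 to 2) x[n] · ω_3^(nk)
where ω_3 = e^(-2πi/3)

Computing each X[k]:
X[0] = 4
X[1] = 2.5000-0.8660i
X[2] = 2.5000+0.8660i

X = [4, 2.5000-0.8660i, 2.5000+0.8660i]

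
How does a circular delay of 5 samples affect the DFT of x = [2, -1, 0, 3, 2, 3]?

Time shift by 5: X_shifted[k] = ω_6^(5k) · X[k]
Shifted x = [-1, 0, 3, 2, 3, 2]

DFT(x[n-5]) = [9, -5.0000+1.7321i, -3.0000+1.7321i, 1, -3.0000-1.7321i, -5.0000-1.7321i]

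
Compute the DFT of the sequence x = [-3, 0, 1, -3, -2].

X[k] = Σ(n=0 to 4) x[n] · ω_5^(nk)
where ω_5 = e^(-2πi/5)

Computing each X[k]:
X[0] = -7
X[1] = -2.0000-4.2533i
X[2] = -2.0000+2.6287i
X[3] = -2.0000-2.6287i
X[4] = -2.0000+4.2533i

X = [-7, -2.0000-4.2533i, -2.0000+2.6287i, -2.0000-2.6287i, -2.0000+4.2533i]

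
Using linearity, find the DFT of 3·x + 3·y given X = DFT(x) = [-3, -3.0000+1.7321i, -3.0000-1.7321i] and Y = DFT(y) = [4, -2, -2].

By linearity: DFT(3x + 3y) = 3·DFT(x) + 3·DFT(y)
= 3·[-3, -3.0000+1.7321i, -3.0000-1.7321i] + 3·[4, -2, -2]

Computing element-wise:
Z[0] = 3·(-3) + 3·(4) = 3
Z[1] = 3·(-3.0000+1.7321i) + 3·(-2) = -15.0000+5.1963i
Z[2] = 3·(-3.0000-1.7321i) + 3·(-2) = -15.0000-5.1963i

DFT(3x + 3y) = 3·X + 3·Y = [3, -15.0000+5.1963i, -15.0000-5.1963i]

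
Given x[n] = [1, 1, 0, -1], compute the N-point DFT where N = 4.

X[k] = Σ(n=0 to 3) x[n] · ω_4^(nk)
where ω_4 = e^(-2πi/4)

Computing each X[k]:
X[0] = 1
X[1] = 1-2i
X[2] = 1
X[3] = 1+2i

X = [1, 1-2i, 1, 1+2i]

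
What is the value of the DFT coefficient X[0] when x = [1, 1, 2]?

X[0] = Σ(n=0 to 2) x[n] · ω_3^0 = Σ x[n]
= (1) + (1) + (2)

X[0] = 4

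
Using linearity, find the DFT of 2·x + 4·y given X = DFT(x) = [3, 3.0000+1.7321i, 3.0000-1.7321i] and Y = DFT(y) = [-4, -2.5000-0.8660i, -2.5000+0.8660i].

By linearity: DFT(2x + 4y) = 2·DFT(x) + 4·DFT(y)
= 2·[3, 3.0000+1.7321i, 3.0000-1.7321i] + 4·[-4, -2.5000-0.8660i, -2.5000+0.8660i]

Computing element-wise:
Z[0] = 2·(3) + 4·(-4) = -10
Z[1] = 2·(3.0000+1.7321i) + 4·(-2.5000-0.8660i) = -4.0000+0.0002i
Z[2] = 2·(3.0000-1.7321i) + 4·(-2.5000+0.8660i) = -4.0000-0.0002i

DFT(2x + 4y) = 2·X + 4·Y = [-10, -4.0000+0.0002i, -4.0000-0.0002i]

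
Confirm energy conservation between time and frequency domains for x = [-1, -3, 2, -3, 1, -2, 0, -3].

Time domain:
Σ|x[n]|² = |-1|² + |-3|² + |2|² + |-3|² + |1|² + |-2|² + |0|² + |-3|² = 37.0000

Frequency domain:
(1/8)Σ|X[k]|² = (1/8)(|-9|² + |-2.7071-1.2929i|² + |-2-1i|² + |-1.2929+2.7071i|² + |13|² + |-1.2929-2.7071i|² + |-2+1i|² + |-2.7071+1.2929i|²) = (1/8)·296.0000 = 37.0000

Both sides agree, confirming Parseval's theorem.

Σ|x[n]|² = (1/N)Σ|X[k]|² = 37.0000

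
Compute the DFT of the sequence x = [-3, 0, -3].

X[k] = Σ(n=0 to 2) x[n] · ω_3^(nk)
where ω_3 = e^(-2πi/3)

Computing each X[k]:
X[0] = -6
X[1] = -1.5000-2.5981i
X[2] = -1.5000+2.5981i

X = [-6, -1.5000-2.5981i, -1.5000+2.5981i]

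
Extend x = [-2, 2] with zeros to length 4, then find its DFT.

Original 2-point DFT: [0, -4]
Zero-padded 4-point DFT provides frequency interpolation.

DFT_4([x, 0, ...]) = [0, -2-2i, -4, -2+2i]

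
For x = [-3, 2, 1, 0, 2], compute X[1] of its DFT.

X[1] = Σ(n=0 to 4) x[n] · ω_5^(1n) where ω_5 = e^(-2πi/5)
= (-3)·ω_5^0 + (2)·ω_5^1 + (1)·ω_5^2 + (0)·ω_5^3 + (2)·ω_5^4

X[1] = -2.5729-0.5878i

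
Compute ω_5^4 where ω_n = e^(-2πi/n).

ω_5^4 = e^(-2πi·4/5)
= cos(-2π·4/5) + i·sin(-2π·4/5)
= cos(-8π/5) + i·sin(-8π/5)

ω_5^4 = cos(-8π/5) + i·sin(-8π/5) = 0.3090+0.9511i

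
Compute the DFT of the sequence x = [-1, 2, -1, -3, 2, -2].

X[k] = Σ(n=0 to 5) x[n] · ω_6^(nk)
where ω_6 = e^(-2πi/6)

Computing each X[k]:
X[0] = -3
X[1] = 1.5000-0.8660i
X[2] = -4.5000-6.0622i
X[3] = 3
X[4] = -4.5000+6.0622i
X[5] = 1.5000+0.8660i

X = [-3, 1.5000-0.8660i, -4.5000-6.0622i, 3, -4.5000+6.0622i, 1.5000+0.8660i]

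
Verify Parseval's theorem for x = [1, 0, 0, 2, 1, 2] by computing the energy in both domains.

Time domain:
Σ|x[n]|² = |1|² + |0|² + |0|² + |2|² + |1|² + |2|² = 10.0000

Frequency domain:
(1/6)Σ|X[k]|² = (1/6)(|6|² + |-0.5000+2.5981i|² + |1.5000+0.8660i|² + |-2|² + |1.5000-0.8660i|² + |-0.5000-2.5981i|²) = (1/6)·60.0000 = 10.0000

Both sides agree, confirming Parseval's theorem.

Σ|x[n]|² = (1/N)Σ|X[k]|² = 10.0000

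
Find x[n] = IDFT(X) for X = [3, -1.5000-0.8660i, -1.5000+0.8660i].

x[n] = (1/3) Σ(k=0 to 2) X[k] · e^(2πikn/3)

Computing each x[n]:
x[0] = 0
x[1] = 2
x[2] = 1

x = [0, 2, 1]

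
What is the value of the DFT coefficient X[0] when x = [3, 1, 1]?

X[0] = Σ(n=0 to 2) x[n] · ω_3^0 = Σ x[n]
= (3) + (1) + (1)

X[0] = 5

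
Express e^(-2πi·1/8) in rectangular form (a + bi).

ω_8^1 = e^(-2πi·1/8)
= cos(-2π·1/8) + i·sin(-2π·1/8)
= cos(-2π/8) + i·sin(-2π/8)

ω_8^1 = cos(-2π/8) + i·sin(-2π/8) = 0.7071-0.7071i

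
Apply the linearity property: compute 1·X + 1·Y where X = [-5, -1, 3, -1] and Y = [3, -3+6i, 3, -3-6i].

By linearity: DFT(1x + 1y) = 1·DFT(x) + 1·DFT(y)
= 1·[-5, -1, 3, -1] + 1·[3, -3+6i, 3, -3-6i]

Computing element-wise:
Z[0] = 1·(-5) + 1·(3) = -2
Z[1] = 1·(-1) + 1·(-3+6i) = -4+6i
Z[2] = 1·(3) + 1·(3) = 6
Z[3] = 1·(-1) + 1·(-3-6i) = -4-6i

DFT(1x + 1y) = 1·X + 1·Y = [-2, -4+6i, 6, -4-6i]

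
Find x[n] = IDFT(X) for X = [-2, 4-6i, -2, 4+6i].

x[n] = (1/4) Σ(k=0 to 3) X[k] · e^(2πikn/4)

Computing each x[n]:
x[0] = 1
x[1] = 3
x[2] = -3
x[3] = -3

x = [1, 3, -3, -3]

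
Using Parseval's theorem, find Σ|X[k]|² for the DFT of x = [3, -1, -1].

Parseval: Σ|x[n]|² = (1/N)Σ|X[k]|², so Σ|X[k]|² = N·Σ|x[n]|² = 3·11.0000

Σ|X[k]|² = N·Σ|x[n]|² = 3·11.0000 = 33.0000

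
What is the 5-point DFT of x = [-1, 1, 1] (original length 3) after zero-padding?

Original 3-point DFT: [1, -2, -2]
Zero-padded 5-point DFT provides frequency interpolation.

DFT_5([x, 0, ...]) = [1, -1.5000-1.5388i, -1.5000+0.3633i, -1.5000-0.3633i, -1.5000+1.5388i]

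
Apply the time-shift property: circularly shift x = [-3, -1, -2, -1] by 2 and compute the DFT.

Time shift by 2: X_shifted[k] = ω_4^(2k) · X[k]
Shifted x = [-2, -1, -3, -1]

DFT(x[n-2]) = [-7, 1, -3, 1]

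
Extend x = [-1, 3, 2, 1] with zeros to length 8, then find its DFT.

Original 4-point DFT: [5, -3-2i, -3, -3+2i]
Zero-padded 8-point DFT provides frequency interpolation.

DFT_8([x, 0, ...]) = [5, 0.4142-4.8284i, -3-2i, -2.4142-0.8284i, -3, -2.4142+0.8284i, -3+2i, 0.4142+4.8284i]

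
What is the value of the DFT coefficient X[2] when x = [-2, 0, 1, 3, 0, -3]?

X[2] = Σ(n=0 to 5) x[n] · ω_6^(2n) where ω_6 = e^(-2πi/6)
= (-2)·ω_6^0 + (0)·ω_6^2 + (1)·ω_6^4 + (3)·ω_6^6 + (0)·ω_6^8 + (-3)·ω_6^10

X[2] = 2.0000-1.7321i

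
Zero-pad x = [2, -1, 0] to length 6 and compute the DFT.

Original 3-point DFT: [1, 2.5000+0.8660i, 2.5000-0.8660i]
Zero-padded 6-point DFT provides frequency interpolation.

DFT_6([x, 0, ...]) = [1, 1.5000+0.8660i, 2.5000+0.8660i, 3, 2.5000-0.8660i, 1.5000-0.8660i]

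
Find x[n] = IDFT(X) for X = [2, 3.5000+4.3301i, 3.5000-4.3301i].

x[n] = (1/3) Σ(k=0 to 2) X[k] · e^(2πikn/3)

Computing each x[n]:
x[0] = 3
x[1] = -3
x[2] = 2

x = [3, -3, 2]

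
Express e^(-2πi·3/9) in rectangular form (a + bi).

ω_9^3 = e^(-2πi·3/9)
= cos(-2π·3/9) + i·sin(-2π·3/9)
= cos(-6π/9) + i·sin(-6π/9)

ω_9^3 = cos(-6π/9) + i·sin(-6π/9) = -0.5000-0.8660i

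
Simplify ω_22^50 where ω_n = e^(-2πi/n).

Since ω_22^22 = 1, powers reduce modulo 22.
50 mod 22 = 6
So ω_22^50 = ω_22^6 = e^(-2πi·6/22)

ω_22^50 = ω_22^6 = -0.1423-0.9898i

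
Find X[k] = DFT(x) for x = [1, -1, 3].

X[k] = Σ(n=0 to 2) x[n] · ω_3^(nk)
where ω_3 = e^(-2πi/3)

Computing each X[k]:
X[0] = 3
X[1] = 3.4641i
X[2] = -3.4641i

X = [3, 3.4641i, -3.4641i]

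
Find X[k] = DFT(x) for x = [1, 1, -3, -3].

X[k] = Σ(n=0 to 3) x[n] · ω_4^(nk)
where ω_4 = e^(-2πi/4)

Computing each X[k]:
X[0] = -4
X[1] = 4-4i
X[2] = 0
X[3] = 4+4i

X = [-4, 4-4i, 0, 4+4i]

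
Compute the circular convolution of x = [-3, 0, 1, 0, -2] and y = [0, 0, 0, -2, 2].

(x ⊛ y)[n] = Σ(m=0 to 4) x[m] · y[(n-m) mod 5]

Computing each output sample:
(x ⊛ y)[0] = -2
(x ⊛ y)[1] = 2
(x ⊛ y)[2] = 4
(x ⊛ y)[3] = 2
(x ⊛ y)[4] = -6

x ⊛ y = [-2, 2, 4, 2, -6]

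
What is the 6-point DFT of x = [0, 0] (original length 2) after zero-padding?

Original 2-point DFT: [0, 0]
Zero-padded 6-point DFT provides frequency interpolation.

DFT_6([x, 0, ...]) = [0, 0, 0, 0, 0, 0]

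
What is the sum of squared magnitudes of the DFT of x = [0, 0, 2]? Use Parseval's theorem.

Parseval: Σ|x[n]|² = (1/N)Σ|X[k]|², so Σ|X[k]|² = N·Σ|x[n]|² = 3·4.0000

Σ|X[k]|² = N·Σ|x[n]|² = 3·4.0000 = 12.0000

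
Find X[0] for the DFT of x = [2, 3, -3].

X[0] = Σ(n=0 to 2) x[n] · ω_3^0 = Σ x[n]
= (2) + (3) + (-3)

X[0] = 2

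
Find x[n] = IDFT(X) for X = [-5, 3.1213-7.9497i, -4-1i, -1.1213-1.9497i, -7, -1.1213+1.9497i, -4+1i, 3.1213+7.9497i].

x[n] = (1/8) Σ(k=0 to 7) X[k] · e^(2πikn/8)

Computing each x[n]:
x[0] = -2
x[1] = 3
x[2] = 1
x[3] = 1
x[4] = -3
x[5] = -2
x[6] = -2
x[7] = -1

x = [-2, 3, 1, 1, -3, -2, -2, -1]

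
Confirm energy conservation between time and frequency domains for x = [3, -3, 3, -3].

Time domain:
Σ|x[n]|² = |3|² + |-3|² + |3|² + |-3|² = 36.0000

Frequency domain:
(1/4)Σ|X[k]|² = (1/4)(|0|² + |0|² + |12|² + |0|²) = (1/4)·144.0000 = 36.0000

Both sides agree, confirming Parseval's theorem.

Σ|x[n]|² = (1/N)Σ|X[k]|² = 36.0000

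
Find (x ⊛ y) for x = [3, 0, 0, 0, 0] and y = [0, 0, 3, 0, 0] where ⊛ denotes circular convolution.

(x ⊛ y)[n] = Σ(m=0 to 4) x[m] · y[(n-m) mod 5]

Computing each output sample:
(x ⊛ y)[0] = 0
(x ⊛ y)[1] = 0
(x ⊛ y)[2] = 9
(x ⊛ y)[3] = 0
(x ⊛ y)[4] = 0

x ⊛ y = [0, 0, 9, 0, 0]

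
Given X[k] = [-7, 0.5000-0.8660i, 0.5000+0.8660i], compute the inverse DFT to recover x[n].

x[n] = (1/3) Σ(k=0 to 2) X[k] · e^(2πikn/3)

Computing each x[n]:
x[0] = -2
x[1] = -2
x[2] = -3

x = [-2, -2, -3]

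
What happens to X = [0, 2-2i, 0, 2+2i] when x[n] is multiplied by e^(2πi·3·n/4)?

Modulation property: DFT(ω_4^(-3n)·x[n]) = X[(k-3) mod 4], so circularly shift X by 3 positions.

X[k-3] = [2-2i, 0, 2+2i, 0]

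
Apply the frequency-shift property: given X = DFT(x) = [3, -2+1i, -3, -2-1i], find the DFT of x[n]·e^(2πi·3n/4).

Modulation property: DFT(ω_4^(-3n)·x[n]) = X[(k-3) mod 4], so circularly shift X by 3 positions.

X[k-3] = [-2+1i, -3, -2-1i, 3]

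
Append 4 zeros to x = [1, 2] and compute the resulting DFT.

Original 2-point DFT: [3, -1]
Zero-padded 6-point DFT provides frequency interpolation.

DFT_6([x, 0, ...]) = [3, 2.0000-1.7321i, -1.7321i, -1, 1.7321i, 2.0000+1.7321i]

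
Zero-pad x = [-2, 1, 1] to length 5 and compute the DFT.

Original 3-point DFT: [0, -3, -3]
Zero-padded 5-point DFT provides frequency interpolation.

DFT_5([x, 0, ...]) = [0, -2.5000-1.5388i, -2.5000+0.3633i, -2.5000-0.3633i, -2.5000+1.5388i]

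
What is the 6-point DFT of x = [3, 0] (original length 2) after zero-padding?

Original 2-point DFT: [3, 3]
Zero-padded 6-point DFT provides frequency interpolation.

DFT_6([x, 0, ...]) = [3, 3, 3, 3, 3, 3]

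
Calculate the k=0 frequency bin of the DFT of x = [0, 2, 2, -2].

X[0] = Σ(n=0 to 3) x[n] · ω_4^0 = Σ x[n]
= (0) + (2) + (2) + (-2)

X[0] = 2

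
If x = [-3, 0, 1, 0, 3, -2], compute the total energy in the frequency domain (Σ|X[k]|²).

Parseval: Σ|x[n]|² = (1/N)Σ|X[k]|², so Σ|X[k]|² = N·Σ|x[n]|² = 6·23.0000

Σ|X[k]|² = N·Σ|x[n]|² = 6·23.0000 = 138.0000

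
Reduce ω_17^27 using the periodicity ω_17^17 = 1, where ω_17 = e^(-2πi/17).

Since ω_17^17 = 1, powers reduce modulo 17.
27 mod 17 = 10
So ω_17^27 = ω_17^10 = e^(-2πi·10/17)

ω_17^27 = ω_17^10 = -0.8502+0.5264i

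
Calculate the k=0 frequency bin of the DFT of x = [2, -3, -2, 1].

X[0] = Σ(n=0 to 3) x[n] · ω_4^0 = Σ x[n]
= (2) + (-3) + (-2) + (1)

X[0] = -2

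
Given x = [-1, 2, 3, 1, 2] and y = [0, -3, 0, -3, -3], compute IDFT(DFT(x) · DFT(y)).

(x ⊛ y)[n] = Σ(m=0 to 4) x[m] · y[(n-m) mod 5]

Computing each output sample:
(x ⊛ y)[0] = -21
(x ⊛ y)[1] = -9
(x ⊛ y)[2] = -15
(x ⊛ y)[3] = -12
(x ⊛ y)[4] = -6

x ⊛ y = [-21, -9, -15, -12, -6]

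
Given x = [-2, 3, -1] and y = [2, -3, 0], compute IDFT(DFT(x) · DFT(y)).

(x ⊛ y)[n] = Σ(m=0 to 2) x[m] · y[(n-m) mod 3]

Computing each output sample:
(x ⊛ y)[0] = -1
(x ⊛ y)[1] = 12
(x ⊛ y)[2] = -11

x ⊛ y = [-1, 12, -11]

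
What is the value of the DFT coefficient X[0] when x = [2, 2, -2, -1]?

X[0] = Σ(n=0 to 3) x[n] · ω_4^0 = Σ x[n]
= (2) + (2) + (-2) + (-1)

X[0] = 1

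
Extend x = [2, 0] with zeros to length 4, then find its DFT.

Original 2-point DFT: [2, 2]
Zero-padded 4-point DFT provides frequency interpolation.

DFT_4([x, 0, ...]) = [2, 2, 2, 2]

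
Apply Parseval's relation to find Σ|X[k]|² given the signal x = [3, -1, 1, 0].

Parseval: Σ|x[n]|² = (1/N)Σ|X[k]|², so Σ|X[k]|² = N·Σ|x[n]|² = 4·11.0000

Σ|X[k]|² = N·Σ|x[n]|² = 4·11.0000 = 44.0000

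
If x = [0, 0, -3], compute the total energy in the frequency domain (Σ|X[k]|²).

Parseval: Σ|x[n]|² = (1/N)Σ|X[k]|², so Σ|X[k]|² = N·Σ|x[n]|² = 3·9.0000

Σ|X[k]|² = N·Σ|x[n]|² = 3·9.0000 = 27.0000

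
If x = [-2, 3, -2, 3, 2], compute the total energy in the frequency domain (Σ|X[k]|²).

Parseval: Σ|x[n]|² = (1/N)Σ|X[k]|², so Σ|X[k]|² = N·Σ|x[n]|² = 5·30.0000

Σ|X[k]|² = N·Σ|x[n]|² = 5·30.0000 = 150.0000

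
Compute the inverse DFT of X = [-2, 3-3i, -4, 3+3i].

x[n] = (1/4) Σ(k=0 to 3) X[k] · e^(2πikn/4)

Computing each x[n]:
x[0] = 0
x[1] = 2
x[2] = -3
x[3] = -1

x = [0, 2, -3, -1]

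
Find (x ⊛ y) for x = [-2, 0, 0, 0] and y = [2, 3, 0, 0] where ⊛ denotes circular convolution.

(x ⊛ y)[n] = Σ(m=0 to 3) x[m] · y[(n-m) mod 4]

Computing each output sample:
(x ⊛ y)[0] = -4
(x ⊛ y)[1] = -6
(x ⊛ y)[2] = 0
(x ⊛ y)[3] = 0

x ⊛ y = [-4, -6, 0, 0]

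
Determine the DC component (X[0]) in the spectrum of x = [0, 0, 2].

X[0] = Σ(n=0 to 2) x[n] · ω_3^0 = Σ x[n]
= (0) + (0) + (2)

X[0] = 2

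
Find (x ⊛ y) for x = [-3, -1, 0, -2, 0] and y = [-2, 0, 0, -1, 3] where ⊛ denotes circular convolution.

(x ⊛ y)[n] = Σ(m=0 to 4) x[m] · y[(n-m) mod 5]

Computing each output sample:
(x ⊛ y)[0] = 3
(x ⊛ y)[1] = 4
(x ⊛ y)[2] = -6
(x ⊛ y)[3] = 7
(x ⊛ y)[4] = -8

x ⊛ y = [3, 4, -6, 7, -8]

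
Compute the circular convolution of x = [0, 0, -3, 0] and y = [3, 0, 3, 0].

(x ⊛ y)[n] = Σ(m=0 to 3) x[m] · y[(n-m) mod 4]

Computing each output sample:
(x ⊛ y)[0] = -9
(x ⊛ y)[1] = 0
(x ⊛ y)[2] = -9
(x ⊛ y)[3] = 0

x ⊛ y = [-9, 0, -9, 0]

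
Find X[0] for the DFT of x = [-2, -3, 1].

X[0] = Σ(n=0 to 2) x[n] · ω_3^0 = Σ x[n]
= (-2) + (-3) + (1)

X[0] = -4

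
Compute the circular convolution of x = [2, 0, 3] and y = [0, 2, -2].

(x ⊛ y)[n] = Σ(m=0 to 2) x[m] · y[(n-m) mod 3]

Computing each output sample:
(x ⊛ y)[0] = 6
(x ⊛ y)[1] = -2
(x ⊛ y)[2] = -4

x ⊛ y = [6, -2, -4]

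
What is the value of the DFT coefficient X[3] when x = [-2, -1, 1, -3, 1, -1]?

X[3] = Σ(n=0 to 5) x[n] · ω_6^(3n) where ω_6 = e^(-2πi/6)
= (-2)·ω_6^0 + (-1)·ω_6^3 + (1)·ω_6^6 + (-3)·ω_6^9 + (1)·ω_6^12 + (-1)·ω_6^15

X[3] = 5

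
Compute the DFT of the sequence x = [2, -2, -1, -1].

X[k] = Σ(n=0 to 3) x[n] · ω_4^(nk)
where ω_4 = e^(-2πi/4)

Computing each X[k]:
X[0] = -2
X[1] = 3+1i
X[2] = 4
X[3] = 3-1i

X = [-2, 3+1i, 4, 3-1i]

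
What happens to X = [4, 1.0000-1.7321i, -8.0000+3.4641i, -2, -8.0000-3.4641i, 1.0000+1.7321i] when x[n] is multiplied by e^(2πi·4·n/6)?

Modulation property: DFT(ω_6^(-4n)·x[n]) = X[(k-4) mod 6], so circularly shift X by 4 positions.

X[k-4] = [-8.0000+3.4641i, -2, -8.0000-3.4641i, 1.0000+1.7321i, 4, 1.0000-1.7321i]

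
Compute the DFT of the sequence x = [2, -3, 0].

X[k] = Σ(n=0 to 2) x[n] · ω_3^(nk)
where ω_3 = e^(-2πi/3)

Computing each X[k]:
X[0] = -1
X[1] = 3.5000+2.5981i
X[2] = 3.5000-2.5981i

X = [-1, 3.5000+2.5981i, 3.5000-2.5981i]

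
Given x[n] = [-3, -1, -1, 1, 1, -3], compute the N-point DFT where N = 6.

X[k] = Σ(n=0 to 5) x[n] · ω_6^(nk)
where ω_6 = e^(-2πi/6)

Computing each X[k]:
X[0] = -6
X[1] = -6
X[2] = -3.4641i
X[3] = 0
X[4] = 3.4641i
X[5] = -6

X = [-6, -6, -3.4641i, 0, 3.4641i, -6]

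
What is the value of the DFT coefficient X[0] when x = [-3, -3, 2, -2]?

X[0] = Σ(n=0 to 3) x[n] · ω_4^0 = Σ x[n]
= (-3) + (-3) + (2) + (-2)

X[0] = -6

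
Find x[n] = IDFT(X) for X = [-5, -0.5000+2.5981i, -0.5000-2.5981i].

x[n] = (1/3) Σ(k=0 to 2) X[k] · e^(2πikn/3)

Computing each x[n]:
x[0] = -2
x[1] = -3
x[2] = 0

x = [-2, -3, 0]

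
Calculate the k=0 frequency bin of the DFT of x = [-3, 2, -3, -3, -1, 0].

X[0] = Σ(n=0 to 5) x[n] · ω_6^0 = Σ x[n]
= (-3) + (2) + (-3) + (-3) + (-1) + (0)

X[0] = -8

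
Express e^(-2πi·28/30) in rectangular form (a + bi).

ω_30^28 = e^(-2πi·28/30)
= cos(-2π·28/30) + i·sin(-2π·28/30)
= cos(-56π/30) + i·sin(-56π/30)

ω_30^28 = cos(-56π/30) + i·sin(-56π/30) = 0.9135+0.4067i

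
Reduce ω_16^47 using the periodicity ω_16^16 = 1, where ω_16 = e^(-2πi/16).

Since ω_16^16 = 1, powers reduce modulo 16.
47 mod 16 = 15
So ω_16^47 = ω_16^15 = e^(-2πi·15/16)

ω_16^47 = ω_16^15 = 0.9239+0.3827i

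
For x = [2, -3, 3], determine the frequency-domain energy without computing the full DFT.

Parseval: Σ|x[n]|² = (1/N)Σ|X[k]|², so Σ|X[k]|² = N·Σ|x[n]|² = 3·22.0000

Σ|X[k]|² = N·Σ|x[n]|² = 3·22.0000 = 66.0000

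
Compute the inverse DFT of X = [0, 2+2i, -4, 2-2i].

x[n] = (1/4) Σ(k=0 to 3) X[k] · e^(2πikn/4)

Computing each x[n]:
x[0] = 0
x[1] = 0
x[2] = -2
x[3] = 2

x = [0, 0, -2, 2]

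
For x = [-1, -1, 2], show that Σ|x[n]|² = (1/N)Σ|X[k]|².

Time domain:
Σ|x[n]|² = |-1|² + |-1|² + |2|² = 6.0000

Frequency domain:
(1/3)Σ|X[k]|² = (1/3)(|0|² + |-1.5000+2.5981i|² + |-1.5000-2.5981i|²) = (1/3)·18.0000 = 6.0000

Both sides agree, confirming Parseval's theorem.

Σ|x[n]|² = (1/N)Σ|X[k]|² = 6.0000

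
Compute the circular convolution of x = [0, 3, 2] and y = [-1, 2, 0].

(x ⊛ y)[n] = Σ(m=0 to 2) x[m] · y[(n-m) mod 3]

Computing each output sample:
(x ⊛ y)[0] = 4
(x ⊛ y)[1] = -3
(x ⊛ y)[2] = 4

x ⊛ y = [4, -3, 4]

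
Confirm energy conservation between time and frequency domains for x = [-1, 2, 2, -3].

Time domain:
Σ|x[n]|² = |-1|² + |2|² + |2|² + |-3|² = 18.0000

Frequency domain:
(1/4)Σ|X[k]|² = (1/4)(|0|² + |-3-5i|² + |2|² + |-3+5i|²) = (1/4)·72.0000 = 18.0000

Both sides agree, confirming Parseval's theorem.

Σ|x[n]|² = (1/N)Σ|X[k]|² = 18.0000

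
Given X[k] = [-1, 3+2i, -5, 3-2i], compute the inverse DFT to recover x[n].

x[n] = (1/4) Σ(k=0 to 3) X[k] · e^(2πikn/4)

Computing each x[n]:
x[0] = 0
x[1] = 0
x[2] = -3
x[3] = 2

x = [0, 0, -3, 2]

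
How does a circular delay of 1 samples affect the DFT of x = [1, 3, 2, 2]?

Time shift by 1: X_shifted[k] = ω_4^(1k) · X[k]
Shifted x = [2, 1, 3, 2]

DFT(x[n-1]) = [8, -1+1i, 2, -1-1i]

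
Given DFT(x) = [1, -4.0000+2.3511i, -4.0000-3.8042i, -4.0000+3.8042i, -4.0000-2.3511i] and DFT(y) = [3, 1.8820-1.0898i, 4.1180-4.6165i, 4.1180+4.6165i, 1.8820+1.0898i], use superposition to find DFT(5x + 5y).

By linearity: DFT(5x + 5y) = 5·DFT(x) + 5·DFT(y)
= 5·[1, -4.0000+2.3511i, -4.0000-3.8042i, -4.0000+3.8042i, -4.0000-2.3511i] + 5·[3, 1.8820-1.0898i, 4.1180-4.6165i, 4.1180+4.6165i, 1.8820+1.0898i]

Computing element-wise:
Z[0] = 5·(1) + 5·(3) = 20
Z[1] = 5·(-4.0000+2.3511i) + 5·(1.8820-1.0898i) = -10.5900+6.3065i
Z[2] = 5·(-4.0000-3.8042i) + 5·(4.1180-4.6165i) = 0.5900-42.1035i
Z[3] = 5·(-4.0000+3.8042i) + 5·(4.1180+4.6165i) = 0.5900+42.1035i
Z[4] = 5·(-4.0000-2.3511i) + 5·(1.8820+1.0898i) = -10.5900-6.3065i

DFT(5x + 5y) = 5·X + 5·Y = [20, -10.5900+6.3065i, 0.5900-42.1035i, 0.5900+42.1035i, -10.5900-6.3065i]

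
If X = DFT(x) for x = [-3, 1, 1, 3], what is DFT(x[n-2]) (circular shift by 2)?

Time shift by 2: X_shifted[k] = ω_4^(2k) · X[k]
Shifted x = [1, 3, -3, 1]

DFT(x[n-2]) = [2, 4-2i, -6, 4+2i]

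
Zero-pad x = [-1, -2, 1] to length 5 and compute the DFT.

Original 3-point DFT: [-2, -0.5000+2.5981i, -0.5000-2.5981i]
Zero-padded 5-point DFT provides frequency interpolation.

DFT_5([x, 0, ...]) = [-2, -2.4271+1.3143i, 0.9271+2.1266i, 0.9271-2.1266i, -2.4271-1.3143i]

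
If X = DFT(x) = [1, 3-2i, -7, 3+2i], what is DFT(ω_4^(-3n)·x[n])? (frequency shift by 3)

Modulation property: DFT(ω_4^(-3n)·x[n]) = X[(k-3) mod 4], so circularly shift X by 3 positions.

X[k-3] = [3-2i, -7, 3+2i, 1]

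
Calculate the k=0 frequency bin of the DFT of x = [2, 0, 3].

X[0] = Σ(n=0 to 2) x[n] · ω_3^0 = Σ x[n]
= (2) + (0) + (3)

X[0] = 5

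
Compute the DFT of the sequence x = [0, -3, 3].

X[k] = Σ(n=0 to 2) x[n] · ω_3^(nk)
where ω_3 = e^(-2πi/3)

Computing each X[k]:
X[0] = 0
X[1] = 5.1962i
X[2] = -5.1962i

X = [0, 5.1962i, -5.1962i]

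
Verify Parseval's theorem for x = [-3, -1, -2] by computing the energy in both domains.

Time domain:
Σ|x[n]|² = |-3|² + |-1|² + |-2|² = 14.0000

Frequency domain:
(1/3)Σ|X[k]|² = (1/3)(|-6|² + |-1.5000-0.8660i|² + |-1.5000+0.8660i|²) = (1/3)·42.0000 = 14.0000

Both sides agree, confirming Parseval's theorem.

Σ|x[n]|² = (1/N)Σ|X[k]|² = 14.0000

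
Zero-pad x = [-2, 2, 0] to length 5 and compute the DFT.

Original 3-point DFT: [0, -3.0000-1.7321i, -3.0000+1.7321i]
Zero-padded 5-point DFT provides frequency interpolation.

DFT_5([x, 0, ...]) = [0, -1.3820-1.9021i, -3.6180-1.1756i, -3.6180+1.1756i, -1.3820+1.9021i]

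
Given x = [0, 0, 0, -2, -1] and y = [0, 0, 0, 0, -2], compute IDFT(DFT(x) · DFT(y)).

(x ⊛ y)[n] = Σ(m=0 to 4) x[m] · y[(n-m) mod 5]

Computing each output sample:
(x ⊛ y)[0] = 0
(x ⊛ y)[1] = 0
(x ⊛ y)[2] = 4
(x ⊛ y)[3] = 2
(x ⊛ y)[4] = 0

x ⊛ y = [0, 0, 4, 2, 0]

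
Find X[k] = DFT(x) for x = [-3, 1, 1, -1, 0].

X[k] = Σ(n=0 to 4) x[n] · ω_5^(nk)
where ω_5 = e^(-2πi/5)

Computing each X[k]:
X[0] = -2
X[1] = -2.6910-2.1266i
X[2] = -3.8090+1.3143i
X[3] = -3.8090-1.3143i
X[4] = -2.6910+2.1266i

X = [-2, -2.6910-2.1266i, -3.8090+1.3143i, -3.8090-1.3143i, -2.6910+2.1266i]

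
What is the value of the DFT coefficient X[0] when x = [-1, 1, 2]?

X[0] = Σ(n=0 to 2) x[n] · ω_3^0 = Σ x[n]
= (-1) + (1) + (2)

X[0] = 2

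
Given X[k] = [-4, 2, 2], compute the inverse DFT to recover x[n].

x[n] = (1/3) Σ(k=0 to 2) X[k] · e^(2πikn/3)

Computing each x[n]:
x[0] = 0
x[1] = -2
x[2] = -2

x = [0, -2, -2]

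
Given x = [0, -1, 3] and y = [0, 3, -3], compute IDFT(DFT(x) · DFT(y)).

(x ⊛ y)[n] = Σ(m=0 to 2) x[m] · y[(n-m) mod 3]

Computing each output sample:
(x ⊛ y)[0] = 12
(x ⊛ y)[1] = -9
(x ⊛ y)[2] = -3

x ⊛ y = [12, -9, -3]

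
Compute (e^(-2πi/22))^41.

Since ω_22^22 = 1, powers reduce modulo 22.
41 mod 22 = 19
So ω_22^41 = ω_22^19 = e^(-2πi·19/22)

ω_22^41 = ω_22^19 = 0.6549+0.7557i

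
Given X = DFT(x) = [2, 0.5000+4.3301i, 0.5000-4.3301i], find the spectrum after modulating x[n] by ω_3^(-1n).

Modulation property: DFT(ω_3^(-1n)·x[n]) = X[(k-1) mod 3], so circularly shift X by 1 positions.

X[k-1] = [0.5000-4.3301i, 2, 0.5000+4.3301i]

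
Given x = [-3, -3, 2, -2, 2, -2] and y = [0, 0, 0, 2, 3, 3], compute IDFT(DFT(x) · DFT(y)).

(x ⊛ y)[n] = Σ(m=0 to 5) x[m] · y[(n-m) mod 6]

Computing each output sample:
(x ⊛ y)[0] = -7
(x ⊛ y)[1] = 4
(x ⊛ y)[2] = -4
(x ⊛ y)[3] = -6
(x ⊛ y)[4] = -21
(x ⊛ y)[5] = -14

x ⊛ y = [-7, 4, -4, -6, -21, -14]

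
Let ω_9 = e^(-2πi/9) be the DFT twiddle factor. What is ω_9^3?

ω_9^3 = e^(-2πi·3/9)
= cos(-2π·3/9) + i·sin(-2π·3/9)
= cos(-6π/9) + i·sin(-6π/9)

ω_9^3 = cos(-6π/9) + i·sin(-6π/9) = -0.5000-0.8660i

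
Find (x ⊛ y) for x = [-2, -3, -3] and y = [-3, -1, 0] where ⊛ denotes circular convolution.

(x ⊛ y)[n] = Σ(m=0 to 2) x[m] · y[(n-m) mod 3]

Computing each output sample:
(x ⊛ y)[0] = 9
(x ⊛ y)[1] = 11
(x ⊛ y)[2] = 12

x ⊛ y = [9, 11, 12]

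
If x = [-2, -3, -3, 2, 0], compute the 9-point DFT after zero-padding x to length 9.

Original 5-point DFT: [-6, -2.1180+5.7921i, 0.1180-2.9919i, 0.1180+2.9919i, -2.1180-5.7921i]
Zero-padded 9-point DFT provides frequency interpolation.

DFT_9([x, 0, ...]) = [-6, -5.8191+3.1507i, -0.7019+5.7125i, 3, -2.4791-2.6344i, -2.4791+2.6344i, 3, -0.7019-5.7125i, -5.8191-3.1507i]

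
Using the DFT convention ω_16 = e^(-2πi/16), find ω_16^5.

ω_16^5 = e^(-2πi·5/16)
= cos(-2π·5/16) + i·sin(-2π·5/16)
= cos(-10π/16) + i·sin(-10π/16)

ω_16^5 = cos(-10π/16) + i·sin(-10π/16) = -0.3827-0.9239i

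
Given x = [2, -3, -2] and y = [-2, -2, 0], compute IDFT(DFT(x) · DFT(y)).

(x ⊛ y)[n] = Σ(m=0 to 2) x[m] · y[(n-m) mod 3]

Computing each output sample:
(x ⊛ y)[0] = 0
(x ⊛ y)[1] = 2
(x ⊛ y)[2] = 10

x ⊛ y = [0, 2, 10]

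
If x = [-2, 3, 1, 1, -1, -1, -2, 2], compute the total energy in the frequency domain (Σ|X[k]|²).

Parseval: Σ|x[n]|² = (1/N)Σ|X[k]|², so Σ|X[k]|² = N·Σ|x[n]|² = 8·25.0000

Σ|X[k]|² = N·Σ|x[n]|² = 8·25.0000 = 200.0000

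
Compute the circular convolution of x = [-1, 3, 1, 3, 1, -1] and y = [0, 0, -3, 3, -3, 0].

(x ⊛ y)[n] = Σ(m=0 to 5) x[m] · y[(n-m) mod 6]

Computing each output sample:
(x ⊛ y)[0] = 3
(x ⊛ y)[1] = -3
(x ⊛ y)[2] = -3
(x ⊛ y)[3] = -9
(x ⊛ y)[4] = 9
(x ⊛ y)[5] = -15

x ⊛ y = [3, -3, -3, -9, 9, -15]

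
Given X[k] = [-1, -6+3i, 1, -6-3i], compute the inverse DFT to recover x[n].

x[n] = (1/4) Σ(k=0 to 3) X[k] · e^(2πikn/4)

Computing each x[n]:
x[0] = -3
x[1] = -2
x[2] = 3
x[3] = 1

x = [-3, -2, 3, 1]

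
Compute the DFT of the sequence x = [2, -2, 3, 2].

X[k] = Σ(n=0 to 3) x[n] · ω_4^(nk)
where ω_4 = e^(-2πi/4)

Computing each X[k]:
X[0] = 5
X[1] = -1+4i
X[2] = 5
X[3] = -1-4i

X = [5, -1+4i, 5, -1-4i]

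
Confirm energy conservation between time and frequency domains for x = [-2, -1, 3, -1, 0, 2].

Time domain:
Σ|x[n]|² = |-2|² + |-1|² + |3|² + |-1|² + |0|² + |2|² = 19.0000

Frequency domain:
(1/6)Σ|X[k]|² = (1/6)(|1|² + |-2|² + |-5.0000+5.1962i|² + |1|² + |-5.0000-5.1962i|² + |-2|²) = (1/6)·114.0000 = 19.0000

Both sides agree, confirming Parseval's theorem.

Σ|x[n]|² = (1/N)Σ|X[k]|² = 19.0000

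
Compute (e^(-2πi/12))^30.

Since ω_12^12 = 1, powers reduce modulo 12.
30 mod 12 = 6
So ω_12^30 = ω_12^6 = e^(-2πi·6/12)

ω_12^30 = ω_12^6 = -1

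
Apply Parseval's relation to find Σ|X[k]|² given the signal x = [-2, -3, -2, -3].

Parseval: Σ|x[n]|² = (1/N)Σ|X[k]|², so Σ|X[k]|² = N·Σ|x[n]|² = 4·26.0000

Σ|X[k]|² = N·Σ|x[n]|² = 4·26.0000 = 104.0000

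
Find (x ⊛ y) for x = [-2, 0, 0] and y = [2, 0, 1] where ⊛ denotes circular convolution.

(x ⊛ y)[n] = Σ(m=0 to 2) x[m] · y[(n-m) mod 3]

Computing each output sample:
(x ⊛ y)[0] = -4
(x ⊛ y)[1] = 0
(x ⊛ y)[2] = -2

x ⊛ y = [-4, 0, -2]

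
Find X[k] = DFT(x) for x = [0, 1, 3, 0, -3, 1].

X[k] = Σ(n=0 to 5) x[n] · ω_6^(nk)
where ω_6 = e^(-2πi/6)

Computing each X[k]:
X[0] = 2
X[1] = 1.0000-5.1962i
X[2] = -1.0000+5.1962i
X[3] = -2
X[4] = -1.0000-5.1962i
X[5] = 1.0000+5.1962i

X = [2, 1.0000-5.1962i, -1.0000+5.1962i, -2, -1.0000-5.1962i, 1.0000+5.1962i]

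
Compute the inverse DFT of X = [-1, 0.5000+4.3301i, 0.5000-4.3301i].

x[n] = (1/3) Σ(k=0 to 2) X[k] · e^(2πikn/3)

Computing each x[n]:
x[0] = 0
x[1] = -3
x[2] = 2

x = [0, -3, 2]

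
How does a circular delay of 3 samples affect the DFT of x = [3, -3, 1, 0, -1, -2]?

Time shift by 3: X_shifted[k] = ω_6^(3k) · X[k]
Shifted x = [0, -1, -2, 3, -3, 1]

DFT(x[n-3]) = [-2, -0.5000+0.8660i, 5.5000+2.5981i, -8, 5.5000-2.5981i, -0.5000-0.8660i]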